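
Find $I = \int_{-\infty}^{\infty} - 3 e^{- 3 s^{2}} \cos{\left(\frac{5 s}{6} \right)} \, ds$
$- \frac{\sqrt{3} \sqrt{\pi}}{e^{\frac{25}{432}}}$

Define $I(b) = \int_{-\infty}^{\infty} - 3 e^{- 3 s^{2}} \cos{\left(b s \right)} \, ds$.

Differentiating under the integral sign,
$$I'(b) = \int_{-\infty}^{\infty} 3 s e^{- 3 s^{2}} \sin{\left(b s \right)} \, ds.$$

Integrate $\int_{-\infty}^{\infty} s \sin(b s)\, e^{- 3 s^{2}}\, ds$ by parts with $u = \sin(b s)$ and $dv = s\, e^{- 3 s^{2}}\, ds$, giving $v = - \frac{e^{- 3 s^{2}}}{6}$. The boundary term vanishes and
$$\int_{-\infty}^{\infty} s \sin(b s)\, e^{- 3 s^{2}}\, ds = \frac{b}{6} \int_{-\infty}^{\infty} \cos(b s)\, e^{- 3 s^{2}}\, ds,$$
so $I'(b) = - \frac{b}{6}\, I(b)$.

This is a separable first-order ODE; solving with the initial condition $I(0) = \int_{-\infty}^{\infty} - 3 e^{- 3 s^{2}}\,ds = - \sqrt{3} \sqrt{\pi}$ gives
$$I(b) = - \sqrt{3} \sqrt{\pi} e^{- \frac{b^{2}}{12}}.$$

Setting $b = \frac{5}{6}$:
$$I = - \frac{\sqrt{3} \sqrt{\pi}}{e^{\frac{25}{432}}}.$$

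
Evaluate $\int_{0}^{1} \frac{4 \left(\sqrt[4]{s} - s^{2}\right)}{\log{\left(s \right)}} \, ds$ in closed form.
$\log{\left(\frac{625}{20736} \right)}$

Consider the one-parameter family: let $I(a) = \int_{0}^{1} \frac{4 \left(- s^{2} + s^{a}\right)}{\log{\left(s \right)}} \, ds$.

Since $\dfrac{\partial}{\partial a}\,s^{a} = s^{a} \ln s$, the $\ln s$ in the denominator cancels and
$$\frac{dI}{da} = \int_{0}^{1} 4 s^{a} \, ds = 4 \left[\frac{s^{a+1}}{a+1}\right]_0^1 = \frac{4}{a + 1}.$$

Integrating with respect to $a$ gives $I(a) = \log{\left(\frac{\left(a + 1\right)^{4}}{81} \right)} + C$.

At $a = 2$ the integrand is identically $0$, so $I(2) = 0$. The closed form gives $0$, hence $C = 0$.

Setting $a = \frac{1}{4}$:
$$I = \log{\left(\frac{625}{20736} \right)}.$$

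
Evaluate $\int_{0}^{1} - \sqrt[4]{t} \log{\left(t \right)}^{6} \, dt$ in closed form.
$- \frac{2359296}{15625}$

Begin with the known integral
$$J(a) = \int_{0}^{1} - t^{a} \, dt = - \frac{1}{a + 1}.$$

Differentiating under the integral sign brings down a factor of $\ln t$:
$$\frac{dJ}{da} = \int_{0}^{1} - t^{a} \log{\left(t \right)} \, dt = \frac{1}{\left(a + 1\right)^{2}}.$$

Repeating $6$ times in total — each differentiation brings down another $\ln t$ — gives
$$\frac{d^{6}J}{da^{6}} = \int_{0}^{1} - t^{a} \log{\left(t \right)}^{6} \, dt = - \frac{720}{\left(a + 1\right)^{7}},$$
and the integrand here is exactly the target integrand, so $I = - \frac{720}{\left(a + 1\right)^{7}}$.

Setting $a = \frac{1}{4}$:
$$I = - \frac{2359296}{15625}.$$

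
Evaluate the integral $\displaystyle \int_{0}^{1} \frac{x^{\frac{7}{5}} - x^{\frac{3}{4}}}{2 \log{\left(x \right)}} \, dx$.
$\log{\left(\frac{4 \sqrt{105}}{35} \right)}$

Introduce a parameter $a$ in the exponent: let $I(a) = \int_{0}^{1} \frac{x^{\frac{7}{5}} - x^{a}}{2 \log{\left(x \right)}} \, dx$.

Since $\dfrac{\partial}{\partial a}\,x^{a} = x^{a} \ln x$, the $\ln x$ in the denominator cancels and
$$\frac{dI}{da} = \int_{0}^{1} - \frac{1}{2} x^{a} \, dx = - \frac{1}{2} \left[\frac{x^{a+1}}{a+1}\right]_0^1 = - \frac{1}{2 a + 2}.$$

Integrating with respect to $a$ gives $I(a) = - \frac{\log{\left(a + 1 \right)}}{2} - \frac{\log{\left(5 \right)}}{2} + \frac{\log{\left(12 \right)}}{2} + C$.

At $a = \frac{7}{5}$ the integrand is identically $0$, so $I(\frac{7}{5}) = 0$. The closed form gives $0$, hence $C = 0$.

Setting $a = \frac{3}{4}$:
$$I = \log{\left(\frac{4 \sqrt{105}}{35} \right)}.$$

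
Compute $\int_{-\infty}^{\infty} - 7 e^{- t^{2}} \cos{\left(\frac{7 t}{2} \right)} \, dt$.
$- \frac{7 \sqrt{\pi}}{e^{\frac{49}{16}}}$

Treat the cosine frequency as a parameter and define $I(b) = \int_{-\infty}^{\infty} - 7 e^{- t^{2}} \cos{\left(b t \right)} \, dt$.

Differentiating under the integral sign,
$$I'(b) = \int_{-\infty}^{\infty} 7 t e^{- t^{2}} \sin{\left(b t \right)} \, dt.$$

Integrate $\int_{-\infty}^{\infty} t \sin(b t)\, e^{- t^{2}}\, dt$ by parts with $u = \sin(b t)$ and $dv = t\, e^{- t^{2}}\, dt$, giving $v = - \frac{e^{- t^{2}}}{2}$. The boundary term vanishes and
$$\int_{-\infty}^{\infty} t \sin(b t)\, e^{- t^{2}}\, dt = \frac{b}{2} \int_{-\infty}^{\infty} \cos(b t)\, e^{- t^{2}}\, dt,$$
so $I'(b) = - \frac{b}{2}\, I(b)$.

This is a separable first-order ODE; solving with the initial condition $I(0) = \int_{-\infty}^{\infty} - 7 e^{- t^{2}}\,dt = - 7 \sqrt{\pi}$ gives
$$I(b) = - 7 \sqrt{\pi} e^{- \frac{b^{2}}{4}}.$$

Setting $b = \frac{7}{2}$:
$$I = - \frac{7 \sqrt{\pi}}{e^{\frac{49}{16}}}.$$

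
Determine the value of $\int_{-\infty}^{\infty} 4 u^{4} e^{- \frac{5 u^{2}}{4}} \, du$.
$\frac{96 \sqrt{5} \sqrt{\pi}}{125}$

Begin with the known integral
$$J(a) = \int_{-\infty}^{\infty} 4 e^{- a u^{2}} \, du = \frac{4 \sqrt{\pi}}{\sqrt{a}}.$$

Differentiating under the integral sign brings down a factor of $(-u^2)$:
$$\frac{dJ}{da} = \int_{-\infty}^{\infty} - 4 u^{2} e^{- a u^{2}} \, du = - \frac{2 \sqrt{\pi}}{a^{\frac{3}{2}}}.$$

Repeating twice in total — each differentiation brings down another $(-u^2)$ — gives
$$\frac{d^{2}J}{da^{2}} = \int_{-\infty}^{\infty} 4 u^{4} e^{- a u^{2}} \, du = \frac{3 \sqrt{\pi}}{a^{\frac{5}{2}}},$$
and the integrand here is exactly the target integrand, so $I = \frac{3 \sqrt{\pi}}{a^{\frac{5}{2}}}$.

Setting $a = \frac{5}{4}$:
$$I = \frac{96 \sqrt{5} \sqrt{\pi}}{125}.$$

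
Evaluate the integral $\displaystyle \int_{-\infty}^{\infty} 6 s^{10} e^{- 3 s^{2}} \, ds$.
$\frac{35 \sqrt{3} \sqrt{\pi}}{144}$

Consider the simpler parametrised integral
$$J(a) = \int_{-\infty}^{\infty} 6 e^{- a s^{2}} \, ds = \frac{6 \sqrt{\pi}}{\sqrt{a}}.$$

Differentiating under the integral sign brings down a factor of $(-s^2)$:
$$\frac{dJ}{da} = \int_{-\infty}^{\infty} - 6 s^{2} e^{- a s^{2}} \, ds = - \frac{3 \sqrt{\pi}}{a^{\frac{3}{2}}}.$$

Repeating $5$ times in total — each differentiation brings down another $(-s^2)$ — gives
$$\frac{d^{5}J}{da^{5}} = \int_{-\infty}^{\infty} - 6 s^{10} e^{- a s^{2}} \, ds = - \frac{2835 \sqrt{\pi}}{16 a^{\frac{11}{2}}},$$
and the integrand here is $(-1)^{5}$ times the target integrand, so $I = (-1)^{5}\,\frac{d^{5}J}{da^{5}} = \frac{2835 \sqrt{\pi}}{16 a^{\frac{11}{2}}}$.

Setting $a = 3$:
$$I = \frac{35 \sqrt{3} \sqrt{\pi}}{144}.$$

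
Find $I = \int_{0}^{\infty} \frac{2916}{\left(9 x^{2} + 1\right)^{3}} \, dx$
$\frac{729 \pi}{4}$

Recall the elementary integral
$$J(a) = \int_{0}^{\infty} \frac{4}{a^{2} + x^{2}} \, dx = \frac{2 \pi}{a}.$$

Differentiating under the integral sign with respect to $a$,
$$\frac{dJ}{da} = \int_{0}^{\infty} - \frac{8 a}{\left(a^{2} + x^{2}\right)^{2}} \, dx = - \frac{2 \pi}{a^{2}},$$
so $\int_{0}^{\infty} \frac{4}{\left(a^{2} + x^{2}\right)^{2}} \, dx = \frac{\pi}{a^{3}}$.

Repeating — each differentiation of $1/(x^2+a^2)^j$ produces $-2ja/(x^2+a^2)^{j+1}$ — and dividing through by $-2ja$ at each step yields, after $2$ differentiations in total,
$$\int_{0}^{\infty} \frac{4}{\left(a^{2} + x^{2}\right)^{3}} \, dx = \frac{3 \pi}{4 a^{5}}.$$

Setting $a = \frac{1}{3}$:
$$I = \frac{729 \pi}{4}.$$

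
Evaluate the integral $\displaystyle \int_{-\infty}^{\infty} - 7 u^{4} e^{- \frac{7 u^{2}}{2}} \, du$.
$- \frac{3 \sqrt{14} \sqrt{\pi}}{49}$

Consider the simpler parametrised integral
$$J(a) = \int_{-\infty}^{\infty} - 7 e^{- a u^{2}} \, du = - \frac{7 \sqrt{\pi}}{\sqrt{a}}.$$

Differentiating under the integral sign brings down a factor of $(-u^2)$:
$$\frac{dJ}{da} = \int_{-\infty}^{\infty} 7 u^{2} e^{- a u^{2}} \, du = \frac{7 \sqrt{\pi}}{2 a^{\frac{3}{2}}}.$$

Repeating twice in total — each differentiation brings down another $(-u^2)$ — gives
$$\frac{d^{2}J}{da^{2}} = \int_{-\infty}^{\infty} - 7 u^{4} e^{- a u^{2}} \, du = - \frac{21 \sqrt{\pi}}{4 a^{\frac{5}{2}}},$$
and the integrand here is exactly the target integrand, so $I = - \frac{21 \sqrt{\pi}}{4 a^{\frac{5}{2}}}$.

Setting $a = \frac{7}{2}$:
$$I = - \frac{3 \sqrt{14} \sqrt{\pi}}{49}.$$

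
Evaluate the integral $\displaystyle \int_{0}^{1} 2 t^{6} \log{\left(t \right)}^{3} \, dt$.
$- \frac{12}{2401}$

Start from the elementary integral
$$J(a) = \int_{0}^{1} 2 t^{a} \, dt = \frac{2}{a + 1}.$$

Differentiating under the integral sign brings down a factor of $\ln t$:
$$\frac{dJ}{da} = \int_{0}^{1} 2 t^{a} \log{\left(t \right)} \, dt = - \frac{2}{\left(a + 1\right)^{2}}.$$

Repeating $3$ times in total — each differentiation brings down another $\ln t$ — gives
$$\frac{d^{3}J}{da^{3}} = \int_{0}^{1} 2 t^{a} \log{\left(t \right)}^{3} \, dt = - \frac{12}{\left(a + 1\right)^{4}},$$
and the integrand here is exactly the target integrand, so $I = - \frac{12}{\left(a + 1\right)^{4}}$.

Setting $a = 6$:
$$I = - \frac{12}{2401}.$$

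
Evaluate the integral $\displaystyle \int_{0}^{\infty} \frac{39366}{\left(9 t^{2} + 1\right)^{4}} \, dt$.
$\frac{32805 \pi}{16}$

Start from the standard arctangent integral
$$J(a) = \int_{0}^{\infty} \frac{6}{a^{2} + t^{2}} \, dt = \frac{3 \pi}{a}.$$

Differentiating under the integral sign with respect to $a$,
$$\frac{dJ}{da} = \int_{0}^{\infty} - \frac{12 a}{\left(a^{2} + t^{2}\right)^{2}} \, dt = - \frac{3 \pi}{a^{2}},$$
so $\int_{0}^{\infty} \frac{6}{\left(a^{2} + t^{2}\right)^{2}} \, dt = \frac{3 \pi}{2 a^{3}}$.

Repeating — each differentiation of $1/(t^2+a^2)^j$ produces $-2ja/(t^2+a^2)^{j+1}$ — and dividing through by $-2ja$ at each step yields, after $3$ differentiations in total,
$$\int_{0}^{\infty} \frac{6}{\left(a^{2} + t^{2}\right)^{4}} \, dt = \frac{15 \pi}{16 a^{7}}.$$

Setting $a = \frac{1}{3}$:
$$I = \frac{32805 \pi}{16}.$$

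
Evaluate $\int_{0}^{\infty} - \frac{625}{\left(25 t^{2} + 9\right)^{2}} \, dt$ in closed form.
$- \frac{125 \pi}{108}$

Begin with the known result
$$J(a) = \int_{0}^{\infty} - \frac{1}{a^{2} + t^{2}} \, dt = - \frac{\pi}{2 a}.$$

Differentiating under the integral sign with respect to $a$,
$$\frac{dJ}{da} = \int_{0}^{\infty} \frac{2 a}{\left(a^{2} + t^{2}\right)^{2}} \, dt = \frac{\pi}{2 a^{2}},$$
so $\int_{0}^{\infty} - \frac{1}{\left(a^{2} + t^{2}\right)^{2}} \, dt = - \frac{\pi}{4 a^{3}}$.

Setting $a = \frac{3}{5}$:
$$I = - \frac{125 \pi}{108}.$$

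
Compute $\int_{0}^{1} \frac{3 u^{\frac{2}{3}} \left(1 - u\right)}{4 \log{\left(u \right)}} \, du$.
$\log{\left(\frac{10^{\frac{3}{4}}}{8} \right)}$

Replace the exponent $\frac{2}{3}$ by a parameter $a$: let $I(a) = \int_{0}^{1} \frac{3 \left(- u^{\frac{5}{3}} + u^{a}\right)}{4 \log{\left(u \right)}} \, du$.

Since $\dfrac{\partial}{\partial a}\,u^{a} = u^{a} \ln u$, the $\ln u$ in the denominator cancels and
$$\frac{dI}{da} = \int_{0}^{1} \frac{3}{4} u^{a} \, du = \frac{3}{4} \left[\frac{u^{a+1}}{a+1}\right]_0^1 = \frac{3}{4 \left(a + 1\right)}.$$

Integrating with respect to $a$ gives $I(a) = \log{\left(\frac{6^{\frac{3}{4}} \left(a + 1\right)^{\frac{3}{4}}}{8} \right)} + C$.

At $a = \frac{5}{3}$ the integrand is identically $0$, so $I(\frac{5}{3}) = 0$. The closed form gives $0$, hence $C = 0$.

Setting $a = \frac{2}{3}$:
$$I = \log{\left(\frac{10^{\frac{3}{4}}}{8} \right)}.$$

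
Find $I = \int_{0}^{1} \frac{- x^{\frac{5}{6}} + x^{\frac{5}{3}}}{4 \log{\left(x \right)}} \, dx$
$- \frac{\log{\left(11 \right)}}{4} + \log{\left(2 \right)}$

Introduce a parameter $a$ in the exponent: let $I(a) = \int_{0}^{1} \frac{x^{\frac{5}{3}} - x^{a}}{4 \log{\left(x \right)}} \, dx$.

Since $\dfrac{\partial}{\partial a}\,x^{a} = x^{a} \ln x$, the $\ln x$ in the denominator cancels and
$$\frac{dI}{da} = \int_{0}^{1} - \frac{1}{4} x^{a} \, dx = - \frac{1}{4} \left[\frac{x^{a+1}}{a+1}\right]_0^1 = - \frac{1}{4 a + 4}.$$

Integrating with respect to $a$ gives $I(a) = - \frac{\log{\left(a + 1 \right)}}{4} - \frac{\log{\left(6 \right)}}{4} + \log{\left(2 \right)} + C$.

At $a = \frac{5}{3}$ the integrand is identically $0$, so $I(\frac{5}{3}) = 0$. The closed form gives $0$, hence $C = 0$.

Setting $a = \frac{5}{6}$:
$$I = - \frac{\log{\left(11 \right)}}{4} + \log{\left(2 \right)}.$$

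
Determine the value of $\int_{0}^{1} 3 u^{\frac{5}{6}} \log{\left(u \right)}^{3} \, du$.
$- \frac{23328}{14641}$

Start from the elementary integral
$$J(a) = \int_{0}^{1} 3 u^{a} \, du = \frac{3}{a + 1}.$$

Differentiating under the integral sign brings down a factor of $\ln u$:
$$\frac{dJ}{da} = \int_{0}^{1} 3 u^{a} \log{\left(u \right)} \, du = - \frac{3}{\left(a + 1\right)^{2}}.$$

Repeating $3$ times in total — each differentiation brings down another $\ln u$ — gives
$$\frac{d^{3}J}{da^{3}} = \int_{0}^{1} 3 u^{a} \log{\left(u \right)}^{3} \, du = - \frac{18}{\left(a + 1\right)^{4}},$$
and the integrand here is exactly the target integrand, so $I = - \frac{18}{\left(a + 1\right)^{4}}$.

Setting $a = \frac{5}{6}$:
$$I = - \frac{23328}{14641}.$$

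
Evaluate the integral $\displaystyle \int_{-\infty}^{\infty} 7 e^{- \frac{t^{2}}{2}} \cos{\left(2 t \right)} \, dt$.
$\frac{7 \sqrt{2} \sqrt{\pi}}{e^{2}}$

Let $b$ denote the cosine frequency and define $I(b) = \int_{-\infty}^{\infty} 7 e^{- \frac{t^{2}}{2}} \cos{\left(b t \right)} \, dt$.

Differentiating under the integral sign,
$$I'(b) = \int_{-\infty}^{\infty} - 7 t e^{- \frac{t^{2}}{2}} \sin{\left(b t \right)} \, dt.$$

Integrate $\int_{-\infty}^{\infty} t \sin(b t)\, e^{- \frac{t^{2}}{2}}\, dt$ by parts with $u = \sin(b t)$ and $dv = t\, e^{- \frac{t^{2}}{2}}\, dt$, giving $v = - e^{- \frac{t^{2}}{2}}$. The boundary term vanishes and
$$\int_{-\infty}^{\infty} t \sin(b t)\, e^{- \frac{t^{2}}{2}}\, dt = b \int_{-\infty}^{\infty} \cos(b t)\, e^{- \frac{t^{2}}{2}}\, dt,$$
so $I'(b) = - b\, I(b)$.

This is a separable first-order ODE; solving with the initial condition $I(0) = \int_{-\infty}^{\infty} 7 e^{- \frac{t^{2}}{2}}\,dt = 7 \sqrt{2} \sqrt{\pi}$ gives
$$I(b) = 7 \sqrt{2} \sqrt{\pi} e^{- \frac{b^{2}}{2}}.$$

Setting $b = 2$:
$$I = \frac{7 \sqrt{2} \sqrt{\pi}}{e^{2}}.$$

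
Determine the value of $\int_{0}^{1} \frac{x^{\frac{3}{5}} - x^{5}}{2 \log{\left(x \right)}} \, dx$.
$- \frac{\log{\left(15 \right)}}{2} + \log{\left(2 \right)}$

Consider the one-parameter family: let $I(a) = \int_{0}^{1} \frac{- x^{5} + x^{a}}{2 \log{\left(x \right)}} \, dx$.

Since $\dfrac{\partial}{\partial a}\,x^{a} = x^{a} \ln x$, the $\ln x$ in the denominator cancels and
$$\frac{dI}{da} = \int_{0}^{1} \frac{1}{2} x^{a} \, dx = \frac{1}{2} \left[\frac{x^{a+1}}{a+1}\right]_0^1 = \frac{1}{2 \left(a + 1\right)}.$$

Integrating with respect to $a$ gives $I(a) = \frac{\log{\left(a + 1 \right)}}{2} - \frac{\log{\left(6 \right)}}{2} + C$.

At $a = 5$ the integrand is identically $0$, so $I(5) = 0$. The closed form gives $0$, hence $C = 0$.

Setting $a = \frac{3}{5}$:
$$I = - \frac{\log{\left(15 \right)}}{2} + \log{\left(2 \right)}.$$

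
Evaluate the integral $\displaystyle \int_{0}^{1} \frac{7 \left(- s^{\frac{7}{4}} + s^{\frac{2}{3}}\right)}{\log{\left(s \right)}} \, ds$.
$- \log{\left(\frac{42618442977}{1280000000} \right)}$

Introduce a parameter $a$ in the exponent: let $I(a) = \int_{0}^{1} \frac{7 \left(s^{\frac{2}{3}} - s^{a}\right)}{\log{\left(s \right)}} \, ds$.

Since $\dfrac{\partial}{\partial a}\,s^{a} = s^{a} \ln s$, the $\ln s$ in the denominator cancels and
$$\frac{dI}{da} = \int_{0}^{1} -7 s^{a} \, ds = -7 \left[\frac{s^{a+1}}{a+1}\right]_0^1 = - \frac{7}{a + 1}.$$

Integrating with respect to $a$ gives $I(a) = - \log{\left(\frac{2187 \left(a + 1\right)^{7}}{78125} \right)} + C$.

At $a = \frac{2}{3}$ the integrand is identically $0$, so $I(\frac{2}{3}) = 0$. The closed form gives $0$, hence $C = 0$.

Setting $a = \frac{7}{4}$:
$$I = - \log{\left(\frac{42618442977}{1280000000} \right)}.$$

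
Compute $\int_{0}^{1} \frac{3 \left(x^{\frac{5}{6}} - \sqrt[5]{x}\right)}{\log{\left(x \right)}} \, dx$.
$- \log{\left(\frac{46656}{166375} \right)}$

Replace the exponent $\frac{1}{5}$ by a parameter $a$: let $I(a) = \int_{0}^{1} \frac{3 \left(x^{\frac{5}{6}} - x^{a}\right)}{\log{\left(x \right)}} \, dx$.

Since $\dfrac{\partial}{\partial a}\,x^{a} = x^{a} \ln x$, the $\ln x$ in the denominator cancels and
$$\frac{dI}{da} = \int_{0}^{1} -3 x^{a} \, dx = -3 \left[\frac{x^{a+1}}{a+1}\right]_0^1 = - \frac{3}{a + 1}.$$

Integrating with respect to $a$ gives $I(a) = - \log{\left(\frac{216 \left(a + 1\right)^{3}}{1331} \right)} + C$.

At $a = \frac{5}{6}$ the integrand is identically $0$, so $I(\frac{5}{6}) = 0$. The closed form gives $0$, hence $C = 0$.

Setting $a = \frac{1}{5}$:
$$I = - \log{\left(\frac{46656}{166375} \right)}.$$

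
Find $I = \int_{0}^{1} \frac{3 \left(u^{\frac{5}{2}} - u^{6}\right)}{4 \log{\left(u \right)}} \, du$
$- \frac{3 \log{\left(2 \right)}}{4}$

Introduce a parameter $a$ in the exponent: let $I(a) = \int_{0}^{1} \frac{3 \left(- u^{6} + u^{a}\right)}{4 \log{\left(u \right)}} \, du$.

Since $\dfrac{\partial}{\partial a}\,u^{a} = u^{a} \ln u$, the $\ln u$ in the denominator cancels and
$$\frac{dI}{da} = \int_{0}^{1} \frac{3}{4} u^{a} \, du = \frac{3}{4} \left[\frac{u^{a+1}}{a+1}\right]_0^1 = \frac{3}{4 \left(a + 1\right)}.$$

Integrating with respect to $a$ gives $I(a) = \frac{3 \log{\left(a + 1 \right)}}{4} - \frac{3 \log{\left(7 \right)}}{4} + C$.

At $a = 6$ the integrand is identically $0$, so $I(6) = 0$. The closed form gives $0$, hence $C = 0$.

Setting $a = \frac{5}{2}$:
$$I = - \frac{3 \log{\left(2 \right)}}{4}.$$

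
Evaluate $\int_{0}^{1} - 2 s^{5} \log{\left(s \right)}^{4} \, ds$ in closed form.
$- \frac{1}{162}$

Start from the elementary integral
$$J(a) = \int_{0}^{1} - 2 s^{a} \, ds = - \frac{2}{a + 1}.$$

Differentiating under the integral sign brings down a factor of $\ln s$:
$$\frac{dJ}{da} = \int_{0}^{1} - 2 s^{a} \log{\left(s \right)} \, ds = \frac{2}{\left(a + 1\right)^{2}}.$$

Repeating $4$ times in total — each differentiation brings down another $\ln s$ — gives
$$\frac{d^{4}J}{da^{4}} = \int_{0}^{1} - 2 s^{a} \log{\left(s \right)}^{4} \, ds = - \frac{48}{\left(a + 1\right)^{5}},$$
and the integrand here is exactly the target integrand, so $I = - \frac{48}{\left(a + 1\right)^{5}}$.

Setting $a = 5$:
$$I = - \frac{1}{162}.$$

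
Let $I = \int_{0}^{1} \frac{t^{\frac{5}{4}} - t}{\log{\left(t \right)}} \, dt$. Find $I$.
$- \log{\left(\frac{8}{9} \right)}$

Consider the one-parameter family: let $I(a) = \int_{0}^{1} \frac{t^{\frac{5}{4}} - t^{a}}{\log{\left(t \right)}} \, dt$.

Since $\dfrac{\partial}{\partial a}\,t^{a} = t^{a} \ln t$, the $\ln t$ in the denominator cancels and
$$\frac{dI}{da} = \int_{0}^{1} -1 t^{a} \, dt = -1 \left[\frac{t^{a+1}}{a+1}\right]_0^1 = - \frac{1}{a + 1}.$$

Integrating with respect to $a$ gives $I(a) = - \log{\left(\frac{4 a}{9} + \frac{4}{9} \right)} + C$.

At $a = \frac{5}{4}$ the integrand is identically $0$, so $I(\frac{5}{4}) = 0$. The closed form gives $0$, hence $C = 0$.

Setting $a = 1$:
$$I = - \log{\left(\frac{8}{9} \right)}.$$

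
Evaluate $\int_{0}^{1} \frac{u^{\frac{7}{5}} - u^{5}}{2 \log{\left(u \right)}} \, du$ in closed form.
$\log{\left(\frac{\sqrt{10}}{5} \right)}$

Replace the exponent $5$ by a parameter $a$: let $I(a) = \int_{0}^{1} \frac{u^{\frac{7}{5}} - u^{a}}{2 \log{\left(u \right)}} \, du$.

Since $\dfrac{\partial}{\partial a}\,u^{a} = u^{a} \ln u$, the $\ln u$ in the denominator cancels and
$$\frac{dI}{da} = \int_{0}^{1} - \frac{1}{2} u^{a} \, du = - \frac{1}{2} \left[\frac{u^{a+1}}{a+1}\right]_0^1 = - \frac{1}{2 a + 2}.$$

Integrating with respect to $a$ gives $I(a) = - \frac{\log{\left(a + 1 \right)}}{2} - \frac{\log{\left(5 \right)}}{2} + \frac{\log{\left(12 \right)}}{2} + C$.

At $a = \frac{7}{5}$ the integrand is identically $0$, so $I(\frac{7}{5}) = 0$. The closed form gives $0$, hence $C = 0$.

Setting $a = 5$:
$$I = \log{\left(\frac{\sqrt{10}}{5} \right)}.$$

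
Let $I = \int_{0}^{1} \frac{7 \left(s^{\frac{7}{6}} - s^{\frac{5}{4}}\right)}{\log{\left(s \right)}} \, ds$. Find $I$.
$\log{\left(\frac{8031810176}{10460353203} \right)}$

Introduce a parameter $a$ in the exponent: let $I(a) = \int_{0}^{1} \frac{7 \left(- s^{\frac{5}{4}} + s^{a}\right)}{\log{\left(s \right)}} \, ds$.

Since $\dfrac{\partial}{\partial a}\,s^{a} = s^{a} \ln s$, the $\ln s$ in the denominator cancels and
$$\frac{dI}{da} = \int_{0}^{1} 7 s^{a} \, ds = 7 \left[\frac{s^{a+1}}{a+1}\right]_0^1 = \frac{7}{a + 1}.$$

Integrating with respect to $a$ gives $I(a) = \log{\left(\frac{16384 \left(a + 1\right)^{7}}{4782969} \right)} + C$.

At $a = \frac{5}{4}$ the integrand is identically $0$, so $I(\frac{5}{4}) = 0$. The closed form gives $0$, hence $C = 0$.

Setting $a = \frac{7}{6}$:
$$I = \log{\left(\frac{8031810176}{10460353203} \right)}.$$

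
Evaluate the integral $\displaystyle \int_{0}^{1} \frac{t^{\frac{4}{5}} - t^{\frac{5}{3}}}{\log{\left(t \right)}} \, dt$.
$\log{\left(\frac{27}{40} \right)}$

Replace the exponent $\frac{4}{5}$ by a parameter $a$: let $I(a) = \int_{0}^{1} \frac{- t^{\frac{5}{3}} + t^{a}}{\log{\left(t \right)}} \, dt$.

Since $\dfrac{\partial}{\partial a}\,t^{a} = t^{a} \ln t$, the $\ln t$ in the denominator cancels and
$$\frac{dI}{da} = \int_{0}^{1} t^{a} \, dt = \left[\frac{t^{a+1}}{a+1}\right]_0^1 = \frac{1}{a + 1}.$$

Integrating with respect to $a$ gives $I(a) = \log{\left(\frac{3 a}{8} + \frac{3}{8} \right)} + C$.

At $a = \frac{5}{3}$ the integrand is identically $0$, so $I(\frac{5}{3}) = 0$. The closed form gives $0$, hence $C = 0$.

Setting $a = \frac{4}{5}$:
$$I = \log{\left(\frac{27}{40} \right)}.$$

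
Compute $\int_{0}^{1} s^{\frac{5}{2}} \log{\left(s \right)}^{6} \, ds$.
$\frac{92160}{823543}$

Consider the simpler parametrised integral
$$J(a) = \int_{0}^{1} s^{a} \, ds = \frac{1}{a + 1}.$$

Differentiating under the integral sign brings down a factor of $\ln s$:
$$\frac{dJ}{da} = \int_{0}^{1} s^{a} \log{\left(s \right)} \, ds = - \frac{1}{\left(a + 1\right)^{2}}.$$

Repeating $6$ times in total — each differentiation brings down another $\ln s$ — gives
$$\frac{d^{6}J}{da^{6}} = \int_{0}^{1} s^{a} \log{\left(s \right)}^{6} \, ds = \frac{720}{\left(a + 1\right)^{7}},$$
and the integrand here is exactly the target integrand, so $I = \frac{720}{\left(a + 1\right)^{7}}$.

Setting $a = \frac{5}{2}$:
$$I = \frac{92160}{823543}.$$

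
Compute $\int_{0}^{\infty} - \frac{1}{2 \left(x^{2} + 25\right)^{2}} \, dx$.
$- \frac{\pi}{1000}$

Start from the standard arctangent integral
$$J(a) = \int_{0}^{\infty} - \frac{1}{2 \left(a^{2} + x^{2}\right)} \, dx = - \frac{\pi}{4 a}.$$

Differentiating under the integral sign with respect to $a$,
$$\frac{dJ}{da} = \int_{0}^{\infty} \frac{a}{\left(a^{2} + x^{2}\right)^{2}} \, dx = \frac{\pi}{4 a^{2}},$$
so $\int_{0}^{\infty} - \frac{1}{2 \left(a^{2} + x^{2}\right)^{2}} \, dx = - \frac{\pi}{8 a^{3}}$.

Setting $a = 5$:
$$I = - \frac{\pi}{1000}.$$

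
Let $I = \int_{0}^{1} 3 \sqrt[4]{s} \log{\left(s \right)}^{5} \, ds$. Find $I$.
$- \frac{294912}{3125}$

Start from the elementary integral
$$J(a) = \int_{0}^{1} 3 s^{a} \, ds = \frac{3}{a + 1}.$$

Differentiating under the integral sign brings down a factor of $\ln s$:
$$\frac{dJ}{da} = \int_{0}^{1} 3 s^{a} \log{\left(s \right)} \, ds = - \frac{3}{\left(a + 1\right)^{2}}.$$

Repeating $5$ times in total — each differentiation brings down another $\ln s$ — gives
$$\frac{d^{5}J}{da^{5}} = \int_{0}^{1} 3 s^{a} \log{\left(s \right)}^{5} \, ds = - \frac{360}{\left(a + 1\right)^{6}},$$
and the integrand here is exactly the target integrand, so $I = - \frac{360}{\left(a + 1\right)^{6}}$.

Setting $a = \frac{1}{4}$:
$$I = - \frac{294912}{3125}.$$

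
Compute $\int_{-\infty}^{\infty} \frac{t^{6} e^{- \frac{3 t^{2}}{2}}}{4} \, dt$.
$\frac{5 \sqrt{6} \sqrt{\pi}}{108}$

Consider the simpler parametrised integral
$$J(a) = \int_{-\infty}^{\infty} \frac{e^{- a t^{2}}}{4} \, dt = \frac{\sqrt{\pi}}{4 \sqrt{a}}.$$

Differentiating under the integral sign brings down a factor of $(-t^2)$:
$$\frac{dJ}{da} = \int_{-\infty}^{\infty} - \frac{t^{2} e^{- a t^{2}}}{4} \, dt = - \frac{\sqrt{\pi}}{8 a^{\frac{3}{2}}}.$$

Repeating $3$ times in total — each differentiation brings down another $(-t^2)$ — gives
$$\frac{d^{3}J}{da^{3}} = \int_{-\infty}^{\infty} - \frac{t^{6} e^{- a t^{2}}}{4} \, dt = - \frac{15 \sqrt{\pi}}{32 a^{\frac{7}{2}}},$$
and the integrand here is $(-1)^{3}$ times the target integrand, so $I = (-1)^{3}\,\frac{d^{3}J}{da^{3}} = \frac{15 \sqrt{\pi}}{32 a^{\frac{7}{2}}}$.

Setting $a = \frac{3}{2}$:
$$I = \frac{5 \sqrt{6} \sqrt{\pi}}{108}.$$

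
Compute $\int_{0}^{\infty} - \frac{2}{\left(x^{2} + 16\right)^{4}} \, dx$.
$- \frac{5 \pi}{262144}$

Recall the elementary integral
$$J(a) = \int_{0}^{\infty} - \frac{2}{a^{2} + x^{2}} \, dx = - \frac{\pi}{a}.$$

Differentiating under the integral sign with respect to $a$,
$$\frac{dJ}{da} = \int_{0}^{\infty} \frac{4 a}{\left(a^{2} + x^{2}\right)^{2}} \, dx = \frac{\pi}{a^{2}},$$
so $\int_{0}^{\infty} - \frac{2}{\left(a^{2} + x^{2}\right)^{2}} \, dx = - \frac{\pi}{2 a^{3}}$.

Repeating — each differentiation of $1/(x^2+a^2)^j$ produces $-2ja/(x^2+a^2)^{j+1}$ — and dividing through by $-2ja$ at each step yields, after $3$ differentiations in total,
$$\int_{0}^{\infty} - \frac{2}{\left(a^{2} + x^{2}\right)^{4}} \, dx = - \frac{5 \pi}{16 a^{7}}.$$

Setting $a = 4$:
$$I = - \frac{5 \pi}{262144}.$$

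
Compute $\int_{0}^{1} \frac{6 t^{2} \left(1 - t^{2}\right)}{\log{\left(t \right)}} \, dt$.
$\log{\left(\frac{729}{15625} \right)}$

Introduce a parameter $a$ in the exponent: let $I(a) = \int_{0}^{1} \frac{6 \left(t^{2} - t^{a}\right)}{\log{\left(t \right)}} \, dt$.

Since $\dfrac{\partial}{\partial a}\,t^{a} = t^{a} \ln t$, the $\ln t$ in the denominator cancels and
$$\frac{dI}{da} = \int_{0}^{1} -6 t^{a} \, dt = -6 \left[\frac{t^{a+1}}{a+1}\right]_0^1 = - \frac{6}{a + 1}.$$

Integrating with respect to $a$ gives $I(a) = \log{\left(\frac{729}{\left(a + 1\right)^{6}} \right)} + C$.

At $a = 2$ the integrand is identically $0$, so $I(2) = 0$. The closed form gives $0$, hence $C = 0$.

Setting $a = 4$:
$$I = \log{\left(\frac{729}{15625} \right)}.$$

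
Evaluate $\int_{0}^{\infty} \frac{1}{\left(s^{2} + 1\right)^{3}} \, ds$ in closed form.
$\frac{3 \pi}{16}$

Begin with the known result
$$J(a) = \int_{0}^{\infty} \frac{1}{a^{2} + s^{2}} \, ds = \frac{\pi}{2 a}.$$

Differentiating under the integral sign with respect to $a$,
$$\frac{dJ}{da} = \int_{0}^{\infty} - \frac{2 a}{\left(a^{2} + s^{2}\right)^{2}} \, ds = - \frac{\pi}{2 a^{2}},$$
so $\int_{0}^{\infty} \frac{1}{\left(a^{2} + s^{2}\right)^{2}} \, ds = \frac{\pi}{4 a^{3}}$.

Repeating — each differentiation of $1/(s^2+a^2)^j$ produces $-2ja/(s^2+a^2)^{j+1}$ — and dividing through by $-2ja$ at each step yields, after $2$ differentiations in total,
$$\int_{0}^{\infty} \frac{1}{\left(a^{2} + s^{2}\right)^{3}} \, ds = \frac{3 \pi}{16 a^{5}}.$$

Setting $a = 1$:
$$I = \frac{3 \pi}{16}.$$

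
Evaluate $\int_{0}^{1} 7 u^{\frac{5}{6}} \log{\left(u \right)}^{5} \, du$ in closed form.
$- \frac{39191040}{1771561}$

Begin with the known integral
$$J(a) = \int_{0}^{1} 7 u^{a} \, du = \frac{7}{a + 1}.$$

Differentiating under the integral sign brings down a factor of $\ln u$:
$$\frac{dJ}{da} = \int_{0}^{1} 7 u^{a} \log{\left(u \right)} \, du = - \frac{7}{\left(a + 1\right)^{2}}.$$

Repeating $5$ times in total — each differentiation brings down another $\ln u$ — gives
$$\frac{d^{5}J}{da^{5}} = \int_{0}^{1} 7 u^{a} \log{\left(u \right)}^{5} \, du = - \frac{840}{\left(a + 1\right)^{6}},$$
and the integrand here is exactly the target integrand, so $I = - \frac{840}{\left(a + 1\right)^{6}}$.

Setting $a = \frac{5}{6}$:
$$I = - \frac{39191040}{1771561}.$$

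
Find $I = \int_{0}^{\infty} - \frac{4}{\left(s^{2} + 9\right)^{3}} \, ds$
$- \frac{\pi}{324}$

Recall the elementary integral
$$J(a) = \int_{0}^{\infty} - \frac{4}{a^{2} + s^{2}} \, ds = - \frac{2 \pi}{a}.$$

Differentiating under the integral sign with respect to $a$,
$$\frac{dJ}{da} = \int_{0}^{\infty} \frac{8 a}{\left(a^{2} + s^{2}\right)^{2}} \, ds = \frac{2 \pi}{a^{2}},$$
so $\int_{0}^{\infty} - \frac{4}{\left(a^{2} + s^{2}\right)^{2}} \, ds = - \frac{\pi}{a^{3}}$.

Repeating — each differentiation of $1/(s^2+a^2)^j$ produces $-2ja/(s^2+a^2)^{j+1}$ — and dividing through by $-2ja$ at each step yields, after $2$ differentiations in total,
$$\int_{0}^{\infty} - \frac{4}{\left(a^{2} + s^{2}\right)^{3}} \, ds = - \frac{3 \pi}{4 a^{5}}.$$

Setting $a = 3$:
$$I = - \frac{\pi}{324}.$$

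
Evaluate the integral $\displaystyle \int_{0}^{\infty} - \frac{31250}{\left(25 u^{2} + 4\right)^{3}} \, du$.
$- \frac{9375 \pi}{256}$

Start from the standard arctangent integral
$$J(a) = \int_{0}^{\infty} - \frac{2}{a^{2} + u^{2}} \, du = - \frac{\pi}{a}.$$

Differentiating under the integral sign with respect to $a$,
$$\frac{dJ}{da} = \int_{0}^{\infty} \frac{4 a}{\left(a^{2} + u^{2}\right)^{2}} \, du = \frac{\pi}{a^{2}},$$
so $\int_{0}^{\infty} - \frac{2}{\left(a^{2} + u^{2}\right)^{2}} \, du = - \frac{\pi}{2 a^{3}}$.

Repeating — each differentiation of $1/(u^2+a^2)^j$ produces $-2ja/(u^2+a^2)^{j+1}$ — and dividing through by $-2ja$ at each step yields, after $2$ differentiations in total,
$$\int_{0}^{\infty} - \frac{2}{\left(a^{2} + u^{2}\right)^{3}} \, du = - \frac{3 \pi}{8 a^{5}}.$$

Setting $a = \frac{2}{5}$:
$$I = - \frac{9375 \pi}{256}.$$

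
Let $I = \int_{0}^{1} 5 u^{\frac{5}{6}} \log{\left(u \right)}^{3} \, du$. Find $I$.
$- \frac{38880}{14641}$

Start from the elementary integral
$$J(a) = \int_{0}^{1} 5 u^{a} \, du = \frac{5}{a + 1}.$$

Differentiating under the integral sign brings down a factor of $\ln u$:
$$\frac{dJ}{da} = \int_{0}^{1} 5 u^{a} \log{\left(u \right)} \, du = - \frac{5}{\left(a + 1\right)^{2}}.$$

Repeating $3$ times in total — each differentiation brings down another $\ln u$ — gives
$$\frac{d^{3}J}{da^{3}} = \int_{0}^{1} 5 u^{a} \log{\left(u \right)}^{3} \, du = - \frac{30}{\left(a + 1\right)^{4}},$$
and the integrand here is exactly the target integrand, so $I = - \frac{30}{\left(a + 1\right)^{4}}$.

Setting $a = \frac{5}{6}$:
$$I = - \frac{38880}{14641}.$$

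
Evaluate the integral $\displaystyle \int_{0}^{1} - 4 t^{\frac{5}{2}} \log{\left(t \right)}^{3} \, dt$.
$\frac{384}{2401}$

Begin with the known integral
$$J(a) = \int_{0}^{1} - 4 t^{a} \, dt = - \frac{4}{a + 1}.$$

Differentiating under the integral sign brings down a factor of $\ln t$:
$$\frac{dJ}{da} = \int_{0}^{1} - 4 t^{a} \log{\left(t \right)} \, dt = \frac{4}{\left(a + 1\right)^{2}}.$$

Repeating $3$ times in total — each differentiation brings down another $\ln t$ — gives
$$\frac{d^{3}J}{da^{3}} = \int_{0}^{1} - 4 t^{a} \log{\left(t \right)}^{3} \, dt = \frac{24}{\left(a + 1\right)^{4}},$$
and the integrand here is exactly the target integrand, so $I = \frac{24}{\left(a + 1\right)^{4}}$.

Setting $a = \frac{5}{2}$:
$$I = \frac{384}{2401}.$$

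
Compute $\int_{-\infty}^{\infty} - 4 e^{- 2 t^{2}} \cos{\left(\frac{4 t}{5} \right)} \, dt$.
$- \frac{2 \sqrt{2} \sqrt{\pi}}{e^{\frac{2}{25}}}$

Define $I(b) = \int_{-\infty}^{\infty} - 4 e^{- 2 t^{2}} \cos{\left(b t \right)} \, dt$.

Differentiating under the integral sign,
$$I'(b) = \int_{-\infty}^{\infty} 4 t e^{- 2 t^{2}} \sin{\left(b t \right)} \, dt.$$

Integrate $\int_{-\infty}^{\infty} t \sin(b t)\, e^{- 2 t^{2}}\, dt$ by parts with $u = \sin(b t)$ and $dv = t\, e^{- 2 t^{2}}\, dt$, giving $v = - \frac{e^{- 2 t^{2}}}{4}$. The boundary term vanishes and
$$\int_{-\infty}^{\infty} t \sin(b t)\, e^{- 2 t^{2}}\, dt = \frac{b}{4} \int_{-\infty}^{\infty} \cos(b t)\, e^{- 2 t^{2}}\, dt,$$
so $I'(b) = - \frac{b}{4}\, I(b)$.

This is a separable first-order ODE; solving with the initial condition $I(0) = \int_{-\infty}^{\infty} - 4 e^{- 2 t^{2}}\,dt = - 2 \sqrt{2} \sqrt{\pi}$ gives
$$I(b) = - 2 \sqrt{2} \sqrt{\pi} e^{- \frac{b^{2}}{8}}.$$

Setting $b = \frac{4}{5}$:
$$I = - \frac{2 \sqrt{2} \sqrt{\pi}}{e^{\frac{2}{25}}}.$$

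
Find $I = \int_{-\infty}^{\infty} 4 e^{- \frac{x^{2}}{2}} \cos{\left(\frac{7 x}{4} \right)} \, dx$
$\frac{4 \sqrt{2} \sqrt{\pi}}{e^{\frac{49}{32}}}$

Define $I(b) = \int_{-\infty}^{\infty} 4 e^{- \frac{x^{2}}{2}} \cos{\left(b x \right)} \, dx$.

Differentiating under the integral sign,
$$I'(b) = \int_{-\infty}^{\infty} - 4 x e^{- \frac{x^{2}}{2}} \sin{\left(b x \right)} \, dx.$$

Integrate $\int_{-\infty}^{\infty} x \sin(b x)\, e^{- \frac{x^{2}}{2}}\, dx$ by parts with $u = \sin(b x)$ and $dv = x\, e^{- \frac{x^{2}}{2}}\, dx$, giving $v = - e^{- \frac{x^{2}}{2}}$. The boundary term vanishes and
$$\int_{-\infty}^{\infty} x \sin(b x)\, e^{- \frac{x^{2}}{2}}\, dx = b \int_{-\infty}^{\infty} \cos(b x)\, e^{- \frac{x^{2}}{2}}\, dx,$$
so $I'(b) = - b\, I(b)$.

This is a separable first-order ODE; solving with the initial condition $I(0) = \int_{-\infty}^{\infty} 4 e^{- \frac{x^{2}}{2}}\,dx = 4 \sqrt{2} \sqrt{\pi}$ gives
$$I(b) = 4 \sqrt{2} \sqrt{\pi} e^{- \frac{b^{2}}{2}}.$$

Setting $b = \frac{7}{4}$:
$$I = \frac{4 \sqrt{2} \sqrt{\pi}}{e^{\frac{49}{32}}}.$$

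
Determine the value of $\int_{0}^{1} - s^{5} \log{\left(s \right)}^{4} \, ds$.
$- \frac{1}{324}$

Start from the elementary integral
$$J(a) = \int_{0}^{1} - s^{a} \, ds = - \frac{1}{a + 1}.$$

Differentiating under the integral sign brings down a factor of $\ln s$:
$$\frac{dJ}{da} = \int_{0}^{1} - s^{a} \log{\left(s \right)} \, ds = \frac{1}{\left(a + 1\right)^{2}}.$$

Repeating $4$ times in total — each differentiation brings down another $\ln s$ — gives
$$\frac{d^{4}J}{da^{4}} = \int_{0}^{1} - s^{a} \log{\left(s \right)}^{4} \, ds = - \frac{24}{\left(a + 1\right)^{5}},$$
and the integrand here is exactly the target integrand, so $I = - \frac{24}{\left(a + 1\right)^{5}}$.

Setting $a = 5$:
$$I = - \frac{1}{324}.$$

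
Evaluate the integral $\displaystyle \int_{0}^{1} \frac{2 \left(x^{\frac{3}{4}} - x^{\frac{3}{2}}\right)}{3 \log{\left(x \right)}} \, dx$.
$- \frac{\log{\left(28 \right)}}{3} - \frac{2 \log{\left(5 \right)}}{3} + \log{\left(7 \right)}$

Consider the one-parameter family: let $I(a) = \int_{0}^{1} \frac{2 \left(x^{\frac{3}{4}} - x^{a}\right)}{3 \log{\left(x \right)}} \, dx$.

Since $\dfrac{\partial}{\partial a}\,x^{a} = x^{a} \ln x$, the $\ln x$ in the denominator cancels and
$$\frac{dI}{da} = \int_{0}^{1} - \frac{2}{3} x^{a} \, dx = - \frac{2}{3} \left[\frac{x^{a+1}}{a+1}\right]_0^1 = - \frac{2}{3 a + 3}.$$

Integrating with respect to $a$ gives $I(a) = - \log{\left(\frac{2 \sqrt[3]{14} \left(a + 1\right)^{\frac{2}{3}}}{7} \right)} + C$.

At $a = \frac{3}{4}$ the integrand is identically $0$, so $I(\frac{3}{4}) = 0$. The closed form gives $0$, hence $C = 0$.

Setting $a = \frac{3}{2}$:
$$I = - \frac{\log{\left(28 \right)}}{3} - \frac{2 \log{\left(5 \right)}}{3} + \log{\left(7 \right)}.$$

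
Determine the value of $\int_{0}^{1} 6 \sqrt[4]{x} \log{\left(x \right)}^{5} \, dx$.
$- \frac{589824}{3125}$

Start from the elementary integral
$$J(a) = \int_{0}^{1} 6 x^{a} \, dx = \frac{6}{a + 1}.$$

Differentiating under the integral sign brings down a factor of $\ln x$:
$$\frac{dJ}{da} = \int_{0}^{1} 6 x^{a} \log{\left(x \right)} \, dx = - \frac{6}{\left(a + 1\right)^{2}}.$$

Repeating $5$ times in total — each differentiation brings down another $\ln x$ — gives
$$\frac{d^{5}J}{da^{5}} = \int_{0}^{1} 6 x^{a} \log{\left(x \right)}^{5} \, dx = - \frac{720}{\left(a + 1\right)^{6}},$$
and the integrand here is exactly the target integrand, so $I = - \frac{720}{\left(a + 1\right)^{6}}$.

Setting $a = \frac{1}{4}$:
$$I = - \frac{589824}{3125}.$$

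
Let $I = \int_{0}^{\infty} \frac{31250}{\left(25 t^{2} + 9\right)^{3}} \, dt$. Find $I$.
$\frac{3125 \pi}{648}$

Start from the standard arctangent integral
$$J(a) = \int_{0}^{\infty} \frac{2}{a^{2} + t^{2}} \, dt = \frac{\pi}{a}.$$

Differentiating under the integral sign with respect to $a$,
$$\frac{dJ}{da} = \int_{0}^{\infty} - \frac{4 a}{\left(a^{2} + t^{2}\right)^{2}} \, dt = - \frac{\pi}{a^{2}},$$
so $\int_{0}^{\infty} \frac{2}{\left(a^{2} + t^{2}\right)^{2}} \, dt = \frac{\pi}{2 a^{3}}$.

Repeating — each differentiation of $1/(t^2+a^2)^j$ produces $-2ja/(t^2+a^2)^{j+1}$ — and dividing through by $-2ja$ at each step yields, after $2$ differentiations in total,
$$\int_{0}^{\infty} \frac{2}{\left(a^{2} + t^{2}\right)^{3}} \, dt = \frac{3 \pi}{8 a^{5}}.$$

Setting $a = \frac{3}{5}$:
$$I = \frac{3125 \pi}{648}.$$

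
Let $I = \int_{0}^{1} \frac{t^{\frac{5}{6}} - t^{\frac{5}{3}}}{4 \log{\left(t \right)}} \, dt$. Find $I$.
$- \log{\left(2 \right)} + \frac{\log{\left(11 \right)}}{4}$

Introduce a parameter $a$ in the exponent: let $I(a) = \int_{0}^{1} \frac{- t^{\frac{5}{3}} + t^{a}}{4 \log{\left(t \right)}} \, dt$.

Since $\dfrac{\partial}{\partial a}\,t^{a} = t^{a} \ln t$, the $\ln t$ in the denominator cancels and
$$\frac{dI}{da} = \int_{0}^{1} \frac{1}{4} t^{a} \, dt = \frac{1}{4} \left[\frac{t^{a+1}}{a+1}\right]_0^1 = \frac{1}{4 \left(a + 1\right)}.$$

Integrating with respect to $a$ gives $I(a) = \log{\left(\frac{\sqrt[4]{6} \sqrt[4]{a + 1}}{2} \right)} + C$.

At $a = \frac{5}{3}$ the integrand is identically $0$, so $I(\frac{5}{3}) = 0$. The closed form gives $0$, hence $C = 0$.

Setting $a = \frac{5}{6}$:
$$I = - \log{\left(2 \right)} + \frac{\log{\left(11 \right)}}{4}.$$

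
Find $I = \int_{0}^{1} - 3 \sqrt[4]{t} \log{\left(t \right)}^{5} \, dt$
$\frac{294912}{3125}$

Begin with the known integral
$$J(a) = \int_{0}^{1} - 3 t^{a} \, dt = - \frac{3}{a + 1}.$$

Differentiating under the integral sign brings down a factor of $\ln t$:
$$\frac{dJ}{da} = \int_{0}^{1} - 3 t^{a} \log{\left(t \right)} \, dt = \frac{3}{\left(a + 1\right)^{2}}.$$

Repeating $5$ times in total — each differentiation brings down another $\ln t$ — gives
$$\frac{d^{5}J}{da^{5}} = \int_{0}^{1} - 3 t^{a} \log{\left(t \right)}^{5} \, dt = \frac{360}{\left(a + 1\right)^{6}},$$
and the integrand here is exactly the target integrand, so $I = \frac{360}{\left(a + 1\right)^{6}}$.

Setting $a = \frac{1}{4}$:
$$I = \frac{294912}{3125}.$$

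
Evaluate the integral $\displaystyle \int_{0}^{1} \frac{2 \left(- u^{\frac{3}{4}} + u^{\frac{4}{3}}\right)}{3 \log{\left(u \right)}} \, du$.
$\log{\left(\frac{2 \sqrt[3]{6}}{3} \right)}$

Consider the one-parameter family: let $I(a) = \int_{0}^{1} \frac{2 \left(- u^{\frac{3}{4}} + u^{a}\right)}{3 \log{\left(u \right)}} \, du$.

Since $\dfrac{\partial}{\partial a}\,u^{a} = u^{a} \ln u$, the $\ln u$ in the denominator cancels and
$$\frac{dI}{da} = \int_{0}^{1} \frac{2}{3} u^{a} \, du = \frac{2}{3} \left[\frac{u^{a+1}}{a+1}\right]_0^1 = \frac{2}{3 \left(a + 1\right)}.$$

Integrating with respect to $a$ gives $I(a) = \log{\left(\frac{2 \sqrt[3]{14} \left(a + 1\right)^{\frac{2}{3}}}{7} \right)} + C$.

At $a = \frac{3}{4}$ the integrand is identically $0$, so $I(\frac{3}{4}) = 0$. The closed form gives $0$, hence $C = 0$.

Setting $a = \frac{4}{3}$:
$$I = \log{\left(\frac{2 \sqrt[3]{6}}{3} \right)}.$$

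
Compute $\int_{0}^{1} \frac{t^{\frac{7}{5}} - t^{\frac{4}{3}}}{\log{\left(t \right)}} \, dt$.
$- \log{\left(\frac{35}{36} \right)}$

Introduce a parameter $a$ in the exponent: let $I(a) = \int_{0}^{1} \frac{t^{\frac{7}{5}} - t^{a}}{\log{\left(t \right)}} \, dt$.

Since $\dfrac{\partial}{\partial a}\,t^{a} = t^{a} \ln t$, the $\ln t$ in the denominator cancels and
$$\frac{dI}{da} = \int_{0}^{1} -1 t^{a} \, dt = -1 \left[\frac{t^{a+1}}{a+1}\right]_0^1 = - \frac{1}{a + 1}.$$

Integrating with respect to $a$ gives $I(a) = - \log{\left(\frac{5 a}{12} + \frac{5}{12} \right)} + C$.

At $a = \frac{7}{5}$ the integrand is identically $0$, so $I(\frac{7}{5}) = 0$. The closed form gives $0$, hence $C = 0$.

Setting $a = \frac{4}{3}$:
$$I = - \log{\left(\frac{35}{36} \right)}.$$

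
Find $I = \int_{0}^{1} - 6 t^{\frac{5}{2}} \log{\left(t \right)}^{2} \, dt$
$- \frac{96}{343}$

Consider the simpler parametrised integral
$$J(a) = \int_{0}^{1} - 6 t^{a} \, dt = - \frac{6}{a + 1}.$$

Differentiating under the integral sign brings down a factor of $\ln t$:
$$\frac{dJ}{da} = \int_{0}^{1} - 6 t^{a} \log{\left(t \right)} \, dt = \frac{6}{\left(a + 1\right)^{2}}.$$

Repeating twice in total — each differentiation brings down another $\ln t$ — gives
$$\frac{d^{2}J}{da^{2}} = \int_{0}^{1} - 6 t^{a} \log{\left(t \right)}^{2} \, dt = - \frac{12}{\left(a + 1\right)^{3}},$$
and the integrand here is exactly the target integrand, so $I = - \frac{12}{\left(a + 1\right)^{3}}$.

Setting $a = \frac{5}{2}$:
$$I = - \frac{96}{343}.$$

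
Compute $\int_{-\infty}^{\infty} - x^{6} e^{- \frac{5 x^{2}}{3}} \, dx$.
$- \frac{81 \sqrt{15} \sqrt{\pi}}{1000}$

Begin with the known integral
$$J(a) = \int_{-\infty}^{\infty} - e^{- a x^{2}} \, dx = - \frac{\sqrt{\pi}}{\sqrt{a}}.$$

Differentiating under the integral sign brings down a factor of $(-x^2)$:
$$\frac{dJ}{da} = \int_{-\infty}^{\infty} x^{2} e^{- a x^{2}} \, dx = \frac{\sqrt{\pi}}{2 a^{\frac{3}{2}}}.$$

Repeating $3$ times in total — each differentiation brings down another $(-x^2)$ — gives
$$\frac{d^{3}J}{da^{3}} = \int_{-\infty}^{\infty} x^{6} e^{- a x^{2}} \, dx = \frac{15 \sqrt{\pi}}{8 a^{\frac{7}{2}}},$$
and the integrand here is $(-1)^{3}$ times the target integrand, so $I = (-1)^{3}\,\frac{d^{3}J}{da^{3}} = - \frac{15 \sqrt{\pi}}{8 a^{\frac{7}{2}}}$.

Setting $a = \frac{5}{3}$:
$$I = - \frac{81 \sqrt{15} \sqrt{\pi}}{1000}.$$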